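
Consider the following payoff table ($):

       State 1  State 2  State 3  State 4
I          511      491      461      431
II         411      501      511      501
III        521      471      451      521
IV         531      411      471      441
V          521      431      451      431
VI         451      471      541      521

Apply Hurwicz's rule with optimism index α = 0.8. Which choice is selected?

I: 0.8·511 + 0.2·431 = 495
II: 0.8·511 + 0.2·411 = 491
III: 0.8·521 + 0.2·451 = 507
IV: 0.8·531 + 0.2·411 = 507
V: 0.8·521 + 0.2·431 = 503
VI: 0.8·541 + 0.2·451 = 523
Highest Hurwicz score = 523 → VI.

VI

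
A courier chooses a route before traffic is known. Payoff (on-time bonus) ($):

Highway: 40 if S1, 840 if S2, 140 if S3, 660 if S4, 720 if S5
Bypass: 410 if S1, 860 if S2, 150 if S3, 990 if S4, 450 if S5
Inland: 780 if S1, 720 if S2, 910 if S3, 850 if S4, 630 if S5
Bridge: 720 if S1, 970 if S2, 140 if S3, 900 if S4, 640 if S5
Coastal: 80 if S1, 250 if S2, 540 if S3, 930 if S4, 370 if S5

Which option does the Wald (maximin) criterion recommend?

Inland

Row minima: Highway=40, Bypass=150, Inland=630, Bridge=140, Coastal=80
Best worst-case = 630 → Inland.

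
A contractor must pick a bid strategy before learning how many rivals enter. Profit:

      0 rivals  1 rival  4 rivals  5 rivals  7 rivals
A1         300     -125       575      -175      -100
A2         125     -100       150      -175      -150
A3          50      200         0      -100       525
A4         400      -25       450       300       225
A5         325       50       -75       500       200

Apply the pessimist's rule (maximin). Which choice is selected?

A4

Row minima: A1=-175, A2=-175, A3=-100, A4=-25, A5=-75
Best worst-case = -25 → A4.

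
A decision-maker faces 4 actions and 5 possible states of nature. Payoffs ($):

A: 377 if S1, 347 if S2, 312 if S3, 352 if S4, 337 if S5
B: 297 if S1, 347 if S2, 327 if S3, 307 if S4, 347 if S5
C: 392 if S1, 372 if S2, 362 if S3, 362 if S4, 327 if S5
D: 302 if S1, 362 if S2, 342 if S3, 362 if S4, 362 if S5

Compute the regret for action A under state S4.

10

Best payoff under S4 is 362.
Regret = 362 − 352 = 10.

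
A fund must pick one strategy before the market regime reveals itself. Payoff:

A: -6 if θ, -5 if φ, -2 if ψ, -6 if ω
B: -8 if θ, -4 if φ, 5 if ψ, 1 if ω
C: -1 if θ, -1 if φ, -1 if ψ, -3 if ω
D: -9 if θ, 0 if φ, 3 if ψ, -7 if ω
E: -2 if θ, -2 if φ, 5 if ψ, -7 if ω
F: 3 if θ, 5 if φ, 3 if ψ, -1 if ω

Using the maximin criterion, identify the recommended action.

Row minima: A=-6, B=-8, C=-3, D=-9, E=-7, F=-1
Best worst-case = -1 → F.

F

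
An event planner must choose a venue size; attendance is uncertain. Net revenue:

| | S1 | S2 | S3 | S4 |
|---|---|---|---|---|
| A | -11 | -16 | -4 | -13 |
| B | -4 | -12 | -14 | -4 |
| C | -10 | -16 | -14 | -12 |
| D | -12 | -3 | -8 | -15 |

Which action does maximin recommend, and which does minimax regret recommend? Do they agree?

Row minima: A=-16, B=-14, C=-16, D=-15
Best worst-case = -14 → B.
Column bests: S1=-4, S2=-3, S3=-4, S4=-4.
A regrets: 7, 13, 0, 9 → max 13
B regrets: 0, 9, 10, 0 → max 10
C regrets: 6, 13, 10, 8 → max 13
D regrets: 8, 0, 4, 11 → max 11
Smallest max regret = 10 → B.

maximin → B; minimax regret → B (agree)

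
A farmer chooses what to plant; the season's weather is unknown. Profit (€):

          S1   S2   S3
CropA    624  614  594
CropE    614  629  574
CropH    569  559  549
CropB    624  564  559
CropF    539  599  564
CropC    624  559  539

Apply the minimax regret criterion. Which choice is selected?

Column bests: S1=624, S2=629, S3=594.
CropA regrets: 0, 15, 0 → max 15
CropE regrets: 10, 0, 20 → max 20
CropH regrets: 55, 70, 45 → max 70
CropB regrets: 0, 65, 35 → max 65
CropF regrets: 85, 30, 30 → max 85
CropC regrets: 0, 70, 55 → max 70
Smallest max regret = 15 → CropA.

CropA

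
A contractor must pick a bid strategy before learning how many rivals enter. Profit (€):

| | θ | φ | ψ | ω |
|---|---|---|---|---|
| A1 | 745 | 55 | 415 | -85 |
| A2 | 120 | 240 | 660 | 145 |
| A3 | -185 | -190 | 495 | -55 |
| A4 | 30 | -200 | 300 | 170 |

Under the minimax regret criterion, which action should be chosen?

Column bests: θ=745, φ=240, ψ=660, ω=170.
A1 regrets: 0, 185, 245, 255 → max 255
A2 regrets: 625, 0, 0, 25 → max 625
A3 regrets: 930, 430, 165, 225 → max 930
A4 regrets: 715, 440, 360, 0 → max 715
Smallest max regret = 255 → A1.

A1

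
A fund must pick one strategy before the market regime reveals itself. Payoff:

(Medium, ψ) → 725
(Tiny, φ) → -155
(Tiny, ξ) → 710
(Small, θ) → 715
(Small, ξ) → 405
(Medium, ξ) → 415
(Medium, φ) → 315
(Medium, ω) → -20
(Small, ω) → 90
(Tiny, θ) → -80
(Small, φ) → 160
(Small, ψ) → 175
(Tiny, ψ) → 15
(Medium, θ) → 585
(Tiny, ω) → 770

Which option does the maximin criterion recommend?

Small

Row minima: Tiny=-155, Small=90, Medium=-20
Best worst-case = 90 → Small.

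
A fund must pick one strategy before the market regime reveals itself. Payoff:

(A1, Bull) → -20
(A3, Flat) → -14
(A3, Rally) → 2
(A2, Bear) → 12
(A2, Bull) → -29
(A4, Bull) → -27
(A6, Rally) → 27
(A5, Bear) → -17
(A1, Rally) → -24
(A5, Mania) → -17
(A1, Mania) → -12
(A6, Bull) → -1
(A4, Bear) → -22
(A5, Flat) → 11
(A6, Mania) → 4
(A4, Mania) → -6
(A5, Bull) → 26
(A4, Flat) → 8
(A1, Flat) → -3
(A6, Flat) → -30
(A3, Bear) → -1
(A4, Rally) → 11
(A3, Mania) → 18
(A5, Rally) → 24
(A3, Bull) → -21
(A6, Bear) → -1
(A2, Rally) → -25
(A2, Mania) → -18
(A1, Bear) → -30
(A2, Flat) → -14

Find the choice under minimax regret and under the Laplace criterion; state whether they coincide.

Column bests: Bear=12, Flat=11, Bull=26, Rally=27, Mania=18.
A1 regrets: 42, 14, 46, 51, 30 → max 51
A2 regrets: 0, 25, 55, 52, 36 → max 55
A3 regrets: 13, 25, 47, 25, 0 → max 47
A4 regrets: 34, 3, 53, 16, 24 → max 53
A5 regrets: 29, 0, 0, 3, 35 → max 35
A6 regrets: 13, 41, 27, 0, 14 → max 41
Smallest max regret = 35 → A5.
Row averages: A1=-17.8, A2=-14.8, A3=-3.2, A4=-7.2, A5=5.4, A6=-0.2
Highest average = 5.4 → A5.

minimax regret → A5; laplace → A5 (agree)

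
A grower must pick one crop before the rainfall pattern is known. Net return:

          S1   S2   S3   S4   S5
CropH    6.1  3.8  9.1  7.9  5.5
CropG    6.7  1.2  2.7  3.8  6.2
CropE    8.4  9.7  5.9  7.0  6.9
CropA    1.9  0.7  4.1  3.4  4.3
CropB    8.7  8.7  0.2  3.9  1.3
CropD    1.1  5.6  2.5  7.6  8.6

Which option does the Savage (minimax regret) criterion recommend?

Column bests: S1=8.7, S2=9.7, S3=9.1, S4=7.9, S5=8.6.
CropH regrets: 2.6, 5.9, 0.0, 0.0, 3.1 → max 5.9
CropG regrets: 2.0, 8.5, 6.4, 4.1, 2.4 → max 8.5
CropE regrets: 0.3, 0.0, 3.2, 0.9, 1.7 → max 3.2
CropA regrets: 6.8, 9.0, 5.0, 4.5, 4.3 → max 9.0
CropB regrets: 0.0, 1.0, 8.9, 4.0, 7.3 → max 8.9
CropD regrets: 7.6, 4.1, 6.6, 0.3, 0.0 → max 7.6
Smallest max regret = 3.2 → CropE.

CropE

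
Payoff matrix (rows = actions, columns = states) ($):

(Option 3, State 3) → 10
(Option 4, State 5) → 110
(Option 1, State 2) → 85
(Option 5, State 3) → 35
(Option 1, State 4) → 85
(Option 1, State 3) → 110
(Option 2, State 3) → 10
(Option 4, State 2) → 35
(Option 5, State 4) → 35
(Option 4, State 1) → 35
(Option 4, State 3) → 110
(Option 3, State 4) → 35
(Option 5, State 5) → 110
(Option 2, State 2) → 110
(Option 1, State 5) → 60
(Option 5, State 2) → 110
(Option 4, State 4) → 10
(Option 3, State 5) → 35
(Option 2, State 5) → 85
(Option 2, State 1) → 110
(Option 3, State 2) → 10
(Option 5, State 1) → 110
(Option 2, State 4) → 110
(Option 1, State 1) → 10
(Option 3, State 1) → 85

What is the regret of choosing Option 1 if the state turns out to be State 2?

25

Best payoff under State 2 is 110.
Regret = 110 − 85 = 25.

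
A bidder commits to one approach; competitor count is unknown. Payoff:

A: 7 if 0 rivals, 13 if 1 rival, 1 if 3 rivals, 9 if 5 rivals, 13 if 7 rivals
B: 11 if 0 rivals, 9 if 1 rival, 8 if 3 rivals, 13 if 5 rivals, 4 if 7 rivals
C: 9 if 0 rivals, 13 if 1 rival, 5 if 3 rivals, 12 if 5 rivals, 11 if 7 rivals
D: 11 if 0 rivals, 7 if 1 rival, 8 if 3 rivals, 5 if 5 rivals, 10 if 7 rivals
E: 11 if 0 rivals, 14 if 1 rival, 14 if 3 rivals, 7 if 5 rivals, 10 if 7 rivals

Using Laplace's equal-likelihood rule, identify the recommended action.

Row averages: A=8.6, B=9, C=10, D=8.2, E=11.2
Highest average = 11.2 → E.

E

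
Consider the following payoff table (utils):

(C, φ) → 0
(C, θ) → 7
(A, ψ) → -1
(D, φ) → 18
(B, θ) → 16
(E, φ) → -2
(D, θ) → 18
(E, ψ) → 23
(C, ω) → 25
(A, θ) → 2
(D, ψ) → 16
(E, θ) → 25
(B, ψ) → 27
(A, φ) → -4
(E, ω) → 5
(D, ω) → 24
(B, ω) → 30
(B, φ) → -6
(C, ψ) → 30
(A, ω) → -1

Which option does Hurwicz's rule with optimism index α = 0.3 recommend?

D

A: 0.3·2 + 0.7·(-4) = -2.2
B: 0.3·30 + 0.7·(-6) = 4.8
C: 0.3·30 + 0.7·0 = 9
D: 0.3·24 + 0.7·16 = 18.4
E: 0.3·25 + 0.7·(-2) = 6.1
Highest Hurwicz score = 18.4 → D.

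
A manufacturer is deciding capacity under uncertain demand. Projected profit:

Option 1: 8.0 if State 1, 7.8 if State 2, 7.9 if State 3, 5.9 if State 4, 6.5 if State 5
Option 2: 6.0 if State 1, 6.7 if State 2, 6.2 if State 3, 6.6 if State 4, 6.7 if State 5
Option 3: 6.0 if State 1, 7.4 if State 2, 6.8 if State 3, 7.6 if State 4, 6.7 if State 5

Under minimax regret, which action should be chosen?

Option 1

Column bests: State 1=8.0, State 2=7.8, State 3=7.9, State 4=7.6, State 5=6.7.
Option 1 regrets: 0.0, 0.0, 0.0, 1.7, 0.2 → max 1.7
Option 2 regrets: 2.0, 1.1, 1.7, 1.0, 0.0 → max 2.0
Option 3 regrets: 2.0, 0.4, 1.1, 0.0, 0.0 → max 2.0
Smallest max regret = 1.7 → Option 1.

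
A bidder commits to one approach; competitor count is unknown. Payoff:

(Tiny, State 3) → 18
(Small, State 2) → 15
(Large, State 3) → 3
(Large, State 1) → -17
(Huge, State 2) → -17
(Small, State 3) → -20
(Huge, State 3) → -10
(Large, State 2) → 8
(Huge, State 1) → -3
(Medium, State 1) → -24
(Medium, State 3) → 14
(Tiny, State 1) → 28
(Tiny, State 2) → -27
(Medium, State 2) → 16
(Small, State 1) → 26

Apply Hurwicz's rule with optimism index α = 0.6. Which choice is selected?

Tiny: 0.6·28 + 0.4·(-27) = 6
Small: 0.6·26 + 0.4·(-20) = 7.6
Medium: 0.6·16 + 0.4·(-24) = 0
Large: 0.6·8 + 0.4·(-17) = -2
Huge: 0.6·(-3) + 0.4·(-17) = -8.6
Highest Hurwicz score = 7.6 → Small.

Small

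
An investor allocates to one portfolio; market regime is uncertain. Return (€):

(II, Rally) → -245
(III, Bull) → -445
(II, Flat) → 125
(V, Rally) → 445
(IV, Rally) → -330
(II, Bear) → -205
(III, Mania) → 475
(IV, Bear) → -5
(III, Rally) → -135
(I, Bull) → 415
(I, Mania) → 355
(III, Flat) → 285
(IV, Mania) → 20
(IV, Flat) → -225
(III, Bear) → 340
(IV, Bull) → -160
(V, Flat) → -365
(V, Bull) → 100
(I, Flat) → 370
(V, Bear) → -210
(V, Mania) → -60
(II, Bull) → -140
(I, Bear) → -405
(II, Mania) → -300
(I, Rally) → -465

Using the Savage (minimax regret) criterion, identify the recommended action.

Column bests: Bear=340, Flat=370, Bull=415, Rally=445, Mania=475.
I regrets: 745, 0, 0, 910, 120 → max 910
II regrets: 545, 245, 555, 690, 775 → max 775
III regrets: 0, 85, 860, 580, 0 → max 860
IV regrets: 345, 595, 575, 775, 455 → max 775
V regrets: 550, 735, 315, 0, 535 → max 735
Smallest max regret = 735 → V.

V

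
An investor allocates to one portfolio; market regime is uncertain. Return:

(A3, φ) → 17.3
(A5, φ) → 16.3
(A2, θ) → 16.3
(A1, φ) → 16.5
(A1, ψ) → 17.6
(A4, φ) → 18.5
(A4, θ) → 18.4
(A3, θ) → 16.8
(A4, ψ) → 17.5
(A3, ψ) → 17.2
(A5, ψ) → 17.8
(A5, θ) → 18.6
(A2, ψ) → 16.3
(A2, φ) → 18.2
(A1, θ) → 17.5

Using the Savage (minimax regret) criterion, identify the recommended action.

Column bests: θ=18.6, φ=18.5, ψ=17.8.
A1 regrets: 1.1, 2.0, 0.2 → max 2.0
A2 regrets: 2.3, 0.3, 1.5 → max 2.3
A3 regrets: 1.8, 1.2, 0.6 → max 1.8
A4 regrets: 0.2, 0.0, 0.3 → max 0.3
A5 regrets: 0.0, 2.2, 0.0 → max 2.2
Smallest max regret = 0.3 → A4.

A4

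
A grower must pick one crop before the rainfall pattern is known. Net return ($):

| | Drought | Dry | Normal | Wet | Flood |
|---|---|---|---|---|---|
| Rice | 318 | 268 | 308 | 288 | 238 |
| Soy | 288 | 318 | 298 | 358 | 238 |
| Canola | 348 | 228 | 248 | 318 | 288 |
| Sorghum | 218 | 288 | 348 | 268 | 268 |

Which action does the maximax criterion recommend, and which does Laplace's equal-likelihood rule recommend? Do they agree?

Row maxima: Rice=318, Soy=358, Canola=348, Sorghum=348
Best best-case = 358 → Soy.
Row averages: Rice=284, Soy=300, Canola=286, Sorghum=278
Highest average = 300 → Soy.

maximax → Soy; laplace → Soy (agree)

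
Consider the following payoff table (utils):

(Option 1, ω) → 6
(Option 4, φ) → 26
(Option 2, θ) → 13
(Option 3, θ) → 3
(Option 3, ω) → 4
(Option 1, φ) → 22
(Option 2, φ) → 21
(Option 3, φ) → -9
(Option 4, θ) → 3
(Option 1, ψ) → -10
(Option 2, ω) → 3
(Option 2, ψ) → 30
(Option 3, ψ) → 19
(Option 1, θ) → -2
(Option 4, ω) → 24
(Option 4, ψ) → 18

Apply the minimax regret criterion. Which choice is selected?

Option 4

Column bests: θ=13, φ=26, ψ=30, ω=24.
Option 1 regrets: 15, 4, 40, 18 → max 40
Option 2 regrets: 0, 5, 0, 21 → max 21
Option 3 regrets: 10, 35, 11, 20 → max 35
Option 4 regrets: 10, 0, 12, 0 → max 12
Smallest max regret = 12 → Option 4.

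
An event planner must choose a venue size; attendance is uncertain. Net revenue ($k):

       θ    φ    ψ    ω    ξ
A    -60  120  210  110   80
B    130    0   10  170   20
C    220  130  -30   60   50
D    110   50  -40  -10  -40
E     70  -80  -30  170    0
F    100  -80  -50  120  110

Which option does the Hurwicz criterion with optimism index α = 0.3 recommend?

A: 0.3·210 + 0.7·(-60) = 21
B: 0.3·170 + 0.7·0 = 51
C: 0.3·220 + 0.7·(-30) = 45
D: 0.3·110 + 0.7·(-40) = 5
E: 0.3·170 + 0.7·(-80) = -5
F: 0.3·120 + 0.7·(-80) = -20
Highest Hurwicz score = 51 → B.

B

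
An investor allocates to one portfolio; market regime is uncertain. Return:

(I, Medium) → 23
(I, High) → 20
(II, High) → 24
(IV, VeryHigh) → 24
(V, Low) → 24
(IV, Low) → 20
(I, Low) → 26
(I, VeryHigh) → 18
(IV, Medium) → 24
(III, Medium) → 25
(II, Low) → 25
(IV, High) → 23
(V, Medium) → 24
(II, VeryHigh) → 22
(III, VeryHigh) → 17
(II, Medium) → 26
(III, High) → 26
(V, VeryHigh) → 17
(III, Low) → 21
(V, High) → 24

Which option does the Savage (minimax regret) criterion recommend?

II

Column bests: Low=26, Medium=26, High=26, VeryHigh=24.
I regrets: 0, 3, 6, 6 → max 6
II regrets: 1, 0, 2, 2 → max 2
III regrets: 5, 1, 0, 7 → max 7
IV regrets: 6, 2, 3, 0 → max 6
V regrets: 2, 2, 2, 7 → max 7
Smallest max regret = 2 → II.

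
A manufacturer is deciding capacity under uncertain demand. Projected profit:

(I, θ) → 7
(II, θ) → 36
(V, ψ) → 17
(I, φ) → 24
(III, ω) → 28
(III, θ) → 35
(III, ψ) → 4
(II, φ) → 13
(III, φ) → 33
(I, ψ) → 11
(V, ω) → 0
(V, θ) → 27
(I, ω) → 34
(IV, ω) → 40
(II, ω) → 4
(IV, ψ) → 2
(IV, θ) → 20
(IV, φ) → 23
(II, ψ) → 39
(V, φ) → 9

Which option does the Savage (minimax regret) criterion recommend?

Column bests: θ=36, φ=33, ψ=39, ω=40.
I regrets: 29, 9, 28, 6 → max 29
II regrets: 0, 20, 0, 36 → max 36
III regrets: 1, 0, 35, 12 → max 35
IV regrets: 16, 10, 37, 0 → max 37
V regrets: 9, 24, 22, 40 → max 40
Smallest max regret = 29 → I.

I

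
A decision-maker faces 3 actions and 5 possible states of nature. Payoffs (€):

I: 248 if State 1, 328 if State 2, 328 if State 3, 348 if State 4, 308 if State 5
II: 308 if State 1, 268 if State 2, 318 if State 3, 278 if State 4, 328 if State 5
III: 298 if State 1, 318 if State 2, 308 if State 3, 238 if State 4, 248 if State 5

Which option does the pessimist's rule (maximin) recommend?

Row minima: I=248, II=268, III=238
Best worst-case = 268 → II.

II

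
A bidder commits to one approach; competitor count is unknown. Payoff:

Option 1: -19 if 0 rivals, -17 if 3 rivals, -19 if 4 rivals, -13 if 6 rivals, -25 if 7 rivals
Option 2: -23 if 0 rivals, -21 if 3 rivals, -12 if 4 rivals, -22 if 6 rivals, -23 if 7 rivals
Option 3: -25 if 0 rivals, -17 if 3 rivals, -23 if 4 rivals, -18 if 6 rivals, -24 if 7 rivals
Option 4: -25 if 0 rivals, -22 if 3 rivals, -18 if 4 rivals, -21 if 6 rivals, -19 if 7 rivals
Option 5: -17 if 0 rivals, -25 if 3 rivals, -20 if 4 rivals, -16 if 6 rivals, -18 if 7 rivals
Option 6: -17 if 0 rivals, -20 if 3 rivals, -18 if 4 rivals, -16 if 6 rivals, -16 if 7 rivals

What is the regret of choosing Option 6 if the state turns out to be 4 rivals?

6

Best payoff under 4 rivals is -12.
Regret = -12 − (-18) = 6.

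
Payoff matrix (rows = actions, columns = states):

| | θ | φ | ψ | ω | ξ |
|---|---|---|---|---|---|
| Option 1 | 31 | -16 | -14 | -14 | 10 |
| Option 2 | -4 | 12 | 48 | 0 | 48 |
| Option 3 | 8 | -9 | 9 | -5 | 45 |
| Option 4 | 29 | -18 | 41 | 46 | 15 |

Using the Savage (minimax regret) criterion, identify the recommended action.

Column bests: θ=31, φ=12, ψ=48, ω=46, ξ=48.
Option 1 regrets: 0, 28, 62, 60, 38 → max 62
Option 2 regrets: 35, 0, 0, 46, 0 → max 46
Option 3 regrets: 23, 21, 39, 51, 3 → max 51
Option 4 regrets: 2, 30, 7, 0, 33 → max 33
Smallest max regret = 33 → Option 4.

Option 4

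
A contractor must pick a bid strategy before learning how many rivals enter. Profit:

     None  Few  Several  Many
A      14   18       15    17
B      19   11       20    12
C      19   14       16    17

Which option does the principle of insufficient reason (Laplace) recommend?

C

Row averages: A=16, B=15.5, C=16.5
Highest average = 16.5 → C.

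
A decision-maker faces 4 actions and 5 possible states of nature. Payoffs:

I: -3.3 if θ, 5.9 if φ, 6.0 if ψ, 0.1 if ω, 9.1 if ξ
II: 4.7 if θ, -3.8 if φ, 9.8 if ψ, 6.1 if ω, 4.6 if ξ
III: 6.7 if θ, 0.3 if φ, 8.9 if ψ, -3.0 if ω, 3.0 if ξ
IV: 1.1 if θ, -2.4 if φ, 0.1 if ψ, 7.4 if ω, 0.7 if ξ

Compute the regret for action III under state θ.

0.0

Best payoff under θ is 6.7.
Regret = 6.7 − 6.7 = 0.0.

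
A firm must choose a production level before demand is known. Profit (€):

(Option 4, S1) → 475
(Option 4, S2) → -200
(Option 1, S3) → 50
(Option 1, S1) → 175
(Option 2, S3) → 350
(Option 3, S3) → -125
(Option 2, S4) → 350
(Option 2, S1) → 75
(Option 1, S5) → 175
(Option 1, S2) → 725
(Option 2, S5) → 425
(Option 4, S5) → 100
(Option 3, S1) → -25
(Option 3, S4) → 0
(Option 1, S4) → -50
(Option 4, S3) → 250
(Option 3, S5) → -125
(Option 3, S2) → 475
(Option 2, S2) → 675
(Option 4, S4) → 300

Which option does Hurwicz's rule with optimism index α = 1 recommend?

Option 1: 1·725 + 0·(-50) = 725
Option 2: 1·675 + 0·75 = 675
Option 3: 1·475 + 0·(-125) = 475
Option 4: 1·475 + 0·(-200) = 475
Highest Hurwicz score = 725 → Option 1.

Option 1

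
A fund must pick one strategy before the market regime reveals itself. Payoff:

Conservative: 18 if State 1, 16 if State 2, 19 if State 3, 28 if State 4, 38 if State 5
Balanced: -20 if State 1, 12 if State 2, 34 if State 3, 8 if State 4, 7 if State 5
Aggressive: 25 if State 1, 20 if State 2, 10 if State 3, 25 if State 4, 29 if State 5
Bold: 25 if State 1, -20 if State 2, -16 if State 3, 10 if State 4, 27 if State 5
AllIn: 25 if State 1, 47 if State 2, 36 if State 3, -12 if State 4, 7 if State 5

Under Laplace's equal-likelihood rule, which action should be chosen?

Row averages: Conservative=23.8, Balanced=8.2, Aggressive=21.8, Bold=5.2, AllIn=20.6
Highest average = 23.8 → Conservative.

Conservative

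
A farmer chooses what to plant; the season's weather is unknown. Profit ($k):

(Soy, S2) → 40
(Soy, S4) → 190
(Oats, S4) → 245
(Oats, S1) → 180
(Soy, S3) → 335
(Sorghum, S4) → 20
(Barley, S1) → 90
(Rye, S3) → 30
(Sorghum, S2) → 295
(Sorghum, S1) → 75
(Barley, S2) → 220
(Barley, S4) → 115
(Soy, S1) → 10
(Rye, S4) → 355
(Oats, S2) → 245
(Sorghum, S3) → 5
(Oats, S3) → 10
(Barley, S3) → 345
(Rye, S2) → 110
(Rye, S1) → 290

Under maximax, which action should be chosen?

Row maxima: Sorghum=295, Barley=345, Rye=355, Soy=335, Oats=245
Best best-case = 355 → Rye.

Rye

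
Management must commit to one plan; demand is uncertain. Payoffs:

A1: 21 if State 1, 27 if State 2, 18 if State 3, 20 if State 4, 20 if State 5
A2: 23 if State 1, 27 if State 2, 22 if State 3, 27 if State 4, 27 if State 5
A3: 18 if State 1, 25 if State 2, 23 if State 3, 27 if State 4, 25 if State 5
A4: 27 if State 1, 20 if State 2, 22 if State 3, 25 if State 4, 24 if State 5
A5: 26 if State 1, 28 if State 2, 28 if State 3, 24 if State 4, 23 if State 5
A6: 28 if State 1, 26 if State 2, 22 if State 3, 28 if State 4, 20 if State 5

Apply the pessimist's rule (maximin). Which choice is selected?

Row minima: A1=18, A2=22, A3=18, A4=20, A5=23, A6=20
Best worst-case = 23 → A5.

A5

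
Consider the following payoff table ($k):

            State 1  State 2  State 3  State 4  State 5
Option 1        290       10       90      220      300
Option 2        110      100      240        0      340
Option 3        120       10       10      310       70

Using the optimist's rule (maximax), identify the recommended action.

Option 2

Row maxima: Option 1=300, Option 2=340, Option 3=310
Best best-case = 340 → Option 2.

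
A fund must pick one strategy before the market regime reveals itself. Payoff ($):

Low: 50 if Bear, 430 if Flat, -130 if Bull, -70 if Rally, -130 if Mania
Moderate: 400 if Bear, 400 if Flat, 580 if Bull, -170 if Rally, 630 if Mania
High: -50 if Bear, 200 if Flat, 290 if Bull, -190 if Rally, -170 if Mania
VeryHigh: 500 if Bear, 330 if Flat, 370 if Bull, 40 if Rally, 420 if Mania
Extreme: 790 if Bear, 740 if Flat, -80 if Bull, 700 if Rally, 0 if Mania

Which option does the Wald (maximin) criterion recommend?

Row minima: Low=-130, Moderate=-170, High=-190, VeryHigh=40, Extreme=-80
Best worst-case = 40 → VeryHigh.

VeryHigh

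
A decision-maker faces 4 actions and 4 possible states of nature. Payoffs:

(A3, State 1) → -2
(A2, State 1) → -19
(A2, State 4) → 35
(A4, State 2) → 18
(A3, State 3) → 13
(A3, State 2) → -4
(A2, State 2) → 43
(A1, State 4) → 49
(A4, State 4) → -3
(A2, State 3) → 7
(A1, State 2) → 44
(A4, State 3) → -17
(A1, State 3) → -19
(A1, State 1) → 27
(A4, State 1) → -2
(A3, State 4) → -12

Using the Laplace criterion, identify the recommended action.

A1

Row averages: A1=25.25, A2=16.5, A3=-1.25, A4=-1
Highest average = 25.25 → A1.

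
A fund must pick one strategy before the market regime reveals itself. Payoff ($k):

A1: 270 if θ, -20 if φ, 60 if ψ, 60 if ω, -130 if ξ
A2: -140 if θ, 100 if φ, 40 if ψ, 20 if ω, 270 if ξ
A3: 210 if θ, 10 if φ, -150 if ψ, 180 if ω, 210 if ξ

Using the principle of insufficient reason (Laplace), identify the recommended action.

A3

Row averages: A1=48, A2=58, A3=92
Highest average = 92 → A3.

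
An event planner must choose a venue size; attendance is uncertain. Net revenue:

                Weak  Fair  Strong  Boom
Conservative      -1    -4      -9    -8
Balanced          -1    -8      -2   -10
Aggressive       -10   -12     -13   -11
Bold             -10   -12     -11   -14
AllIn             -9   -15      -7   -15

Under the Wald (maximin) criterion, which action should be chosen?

Row minima: Conservative=-9, Balanced=-10, Aggressive=-13, Bold=-14, AllIn=-15
Best worst-case = -9 → Conservative.

Conservative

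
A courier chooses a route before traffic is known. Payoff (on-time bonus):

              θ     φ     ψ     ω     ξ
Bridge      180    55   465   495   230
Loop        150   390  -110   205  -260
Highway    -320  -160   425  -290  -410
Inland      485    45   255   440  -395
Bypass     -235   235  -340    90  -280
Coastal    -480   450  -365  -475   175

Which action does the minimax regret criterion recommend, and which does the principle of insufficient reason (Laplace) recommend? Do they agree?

minimax regret → Bridge; laplace → Bridge (agree)

Column bests: θ=485, φ=450, ψ=465, ω=495, ξ=230.
Bridge regrets: 305, 395, 0, 0, 0 → max 395
Loop regrets: 335, 60, 575, 290, 490 → max 575
Highway regrets: 805, 610, 40, 785, 640 → max 805
Inland regrets: 0, 405, 210, 55, 625 → max 625
Bypass regrets: 720, 215, 805, 405, 510 → max 805
Coastal regrets: 965, 0, 830, 970, 55 → max 970
Smallest max regret = 395 → Bridge.
Row averages: Bridge=285, Loop=75, Highway=-151, Inland=166, Bypass=-106, Coastal=-139
Highest average = 285 → Bridge.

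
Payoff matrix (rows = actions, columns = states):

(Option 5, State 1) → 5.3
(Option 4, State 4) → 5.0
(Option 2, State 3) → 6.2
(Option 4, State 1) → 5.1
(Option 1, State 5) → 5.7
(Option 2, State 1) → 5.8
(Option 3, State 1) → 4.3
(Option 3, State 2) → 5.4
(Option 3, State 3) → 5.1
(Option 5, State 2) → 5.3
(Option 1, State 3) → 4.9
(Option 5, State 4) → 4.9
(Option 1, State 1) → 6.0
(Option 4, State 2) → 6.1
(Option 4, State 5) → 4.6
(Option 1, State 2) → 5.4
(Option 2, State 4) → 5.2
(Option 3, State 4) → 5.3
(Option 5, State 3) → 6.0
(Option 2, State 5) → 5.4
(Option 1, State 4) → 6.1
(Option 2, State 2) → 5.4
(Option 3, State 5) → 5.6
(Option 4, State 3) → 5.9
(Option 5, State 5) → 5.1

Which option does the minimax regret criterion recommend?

Option 2

Column bests: State 1=6.0, State 2=6.1, State 3=6.2, State 4=6.1, State 5=5.7.
Option 1 regrets: 0.0, 0.7, 1.3, 0.0, 0.0 → max 1.3
Option 2 regrets: 0.2, 0.7, 0.0, 0.9, 0.3 → max 0.9
Option 3 regrets: 1.7, 0.7, 1.1, 0.8, 0.1 → max 1.7
Option 4 regrets: 0.9, 0.0, 0.3, 1.1, 1.1 → max 1.1
Option 5 regrets: 0.7, 0.8, 0.2, 1.2, 0.6 → max 1.2
Smallest max regret = 0.9 → Option 2.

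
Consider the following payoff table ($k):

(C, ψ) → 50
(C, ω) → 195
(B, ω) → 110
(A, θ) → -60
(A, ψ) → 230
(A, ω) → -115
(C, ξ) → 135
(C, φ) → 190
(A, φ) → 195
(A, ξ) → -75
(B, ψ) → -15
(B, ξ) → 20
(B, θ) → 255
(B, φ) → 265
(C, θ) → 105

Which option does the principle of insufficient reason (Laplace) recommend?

C

Row averages: A=35, B=127, C=135
Highest average = 135 → C.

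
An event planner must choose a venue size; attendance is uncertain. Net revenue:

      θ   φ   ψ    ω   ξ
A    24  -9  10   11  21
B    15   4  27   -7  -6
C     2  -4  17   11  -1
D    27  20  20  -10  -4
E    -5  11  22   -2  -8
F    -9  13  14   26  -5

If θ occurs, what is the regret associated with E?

Best payoff under θ is 27.
Regret = 27 − (-5) = 32.

32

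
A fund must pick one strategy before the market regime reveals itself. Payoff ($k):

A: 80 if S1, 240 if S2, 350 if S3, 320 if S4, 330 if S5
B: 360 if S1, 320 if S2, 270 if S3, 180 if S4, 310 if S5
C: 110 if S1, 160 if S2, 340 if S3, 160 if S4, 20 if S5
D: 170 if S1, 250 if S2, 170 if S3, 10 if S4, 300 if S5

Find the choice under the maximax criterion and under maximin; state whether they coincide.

Row maxima: A=350, B=360, C=340, D=300
Best best-case = 360 → B.
Row minima: A=80, B=180, C=20, D=10
Best worst-case = 180 → B.

maximax → B; maximin → B (agree)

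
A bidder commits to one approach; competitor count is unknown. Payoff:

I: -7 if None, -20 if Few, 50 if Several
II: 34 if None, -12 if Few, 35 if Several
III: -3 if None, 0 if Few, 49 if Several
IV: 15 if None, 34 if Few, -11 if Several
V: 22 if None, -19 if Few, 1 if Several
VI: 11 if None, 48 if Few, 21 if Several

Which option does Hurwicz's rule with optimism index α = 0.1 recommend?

I: 0.1·50 + 0.9·(-20) = -13
II: 0.1·35 + 0.9·(-12) = -7.3
III: 0.1·49 + 0.9·(-3) = 2.2
IV: 0.1·34 + 0.9·(-11) = -6.5
V: 0.1·22 + 0.9·(-19) = -14.9
VI: 0.1·48 + 0.9·11 = 14.7
Highest Hurwicz score = 14.7 → VI.

VI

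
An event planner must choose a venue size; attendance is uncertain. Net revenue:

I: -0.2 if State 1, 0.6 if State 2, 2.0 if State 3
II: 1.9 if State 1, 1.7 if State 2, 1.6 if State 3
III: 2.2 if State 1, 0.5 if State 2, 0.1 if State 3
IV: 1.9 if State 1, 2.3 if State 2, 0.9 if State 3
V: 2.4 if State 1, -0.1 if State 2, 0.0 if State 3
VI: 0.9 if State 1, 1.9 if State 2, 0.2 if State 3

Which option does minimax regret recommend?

II

Column bests: State 1=2.4, State 2=2.3, State 3=2.0.
I regrets: 2.6, 1.7, 0.0 → max 2.6
II regrets: 0.5, 0.6, 0.4 → max 0.6
III regrets: 0.2, 1.8, 1.9 → max 1.9
IV regrets: 0.5, 0.0, 1.1 → max 1.1
V regrets: 0.0, 2.4, 2.0 → max 2.4
VI regrets: 1.5, 0.4, 1.8 → max 1.8
Smallest max regret = 0.6 → II.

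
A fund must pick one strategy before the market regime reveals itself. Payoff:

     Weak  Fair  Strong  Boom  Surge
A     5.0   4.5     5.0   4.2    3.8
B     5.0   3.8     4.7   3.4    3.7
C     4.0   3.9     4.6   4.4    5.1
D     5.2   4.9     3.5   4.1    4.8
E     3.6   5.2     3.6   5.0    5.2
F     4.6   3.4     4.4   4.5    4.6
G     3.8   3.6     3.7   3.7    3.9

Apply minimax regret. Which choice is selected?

C

Column bests: Weak=5.2, Fair=5.2, Strong=5.0, Boom=5.0, Surge=5.2.
A regrets: 0.2, 0.7, 0.0, 0.8, 1.4 → max 1.4
B regrets: 0.2, 1.4, 0.3, 1.6, 1.5 → max 1.6
C regrets: 1.2, 1.3, 0.4, 0.6, 0.1 → max 1.3
D regrets: 0.0, 0.3, 1.5, 0.9, 0.4 → max 1.5
E regrets: 1.6, 0.0, 1.4, 0.0, 0.0 → max 1.6
F regrets: 0.6, 1.8, 0.6, 0.5, 0.6 → max 1.8
G regrets: 1.4, 1.6, 1.3, 1.3, 1.3 → max 1.6
Smallest max regret = 1.3 → C.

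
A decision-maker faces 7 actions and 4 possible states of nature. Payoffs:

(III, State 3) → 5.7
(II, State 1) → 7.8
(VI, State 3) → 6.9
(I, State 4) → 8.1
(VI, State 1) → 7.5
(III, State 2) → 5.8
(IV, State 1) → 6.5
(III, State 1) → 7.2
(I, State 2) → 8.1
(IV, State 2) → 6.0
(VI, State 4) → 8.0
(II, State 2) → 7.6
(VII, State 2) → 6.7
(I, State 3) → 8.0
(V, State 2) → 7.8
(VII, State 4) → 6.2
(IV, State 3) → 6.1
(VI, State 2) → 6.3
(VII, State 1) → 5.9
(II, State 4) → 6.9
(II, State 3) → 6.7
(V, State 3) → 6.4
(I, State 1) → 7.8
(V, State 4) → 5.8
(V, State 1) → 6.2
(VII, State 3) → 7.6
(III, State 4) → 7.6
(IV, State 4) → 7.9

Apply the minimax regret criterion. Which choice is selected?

Column bests: State 1=7.8, State 2=8.1, State 3=8.0, State 4=8.1.
I regrets: 0.0, 0.0, 0.0, 0.0 → max 0.0
II regrets: 0.0, 0.5, 1.3, 1.2 → max 1.3
III regrets: 0.6, 2.3, 2.3, 0.5 → max 2.3
IV regrets: 1.3, 2.1, 1.9, 0.2 → max 2.1
V regrets: 1.6, 0.3, 1.6, 2.3 → max 2.3
VI regrets: 0.3, 1.8, 1.1, 0.1 → max 1.8
VII regrets: 1.9, 1.4, 0.4, 1.9 → max 1.9
Smallest max regret = 0.0 → I.

I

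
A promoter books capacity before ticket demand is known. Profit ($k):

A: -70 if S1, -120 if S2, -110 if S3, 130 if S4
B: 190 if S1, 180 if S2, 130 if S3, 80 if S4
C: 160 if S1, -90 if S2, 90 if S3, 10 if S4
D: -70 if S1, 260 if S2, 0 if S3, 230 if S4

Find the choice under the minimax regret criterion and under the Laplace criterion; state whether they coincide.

minimax regret → B; laplace → B (agree)

Column bests: S1=190, S2=260, S3=130, S4=230.
A regrets: 260, 380, 240, 100 → max 380
B regrets: 0, 80, 0, 150 → max 150
C regrets: 30, 350, 40, 220 → max 350
D regrets: 260, 0, 130, 0 → max 260
Smallest max regret = 150 → B.
Row averages: A=-42.5, B=145, C=42.5, D=105
Highest average = 145 → B.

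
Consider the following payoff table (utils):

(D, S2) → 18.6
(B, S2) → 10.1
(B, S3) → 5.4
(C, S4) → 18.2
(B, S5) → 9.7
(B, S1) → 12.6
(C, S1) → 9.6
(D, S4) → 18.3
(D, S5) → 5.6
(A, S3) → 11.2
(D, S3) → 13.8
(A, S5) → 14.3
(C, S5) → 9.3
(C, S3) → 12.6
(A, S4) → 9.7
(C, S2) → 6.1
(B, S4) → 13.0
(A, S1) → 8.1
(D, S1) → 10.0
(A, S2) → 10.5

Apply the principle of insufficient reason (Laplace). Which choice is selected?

D

Row averages: A=10.76, B=10.16, C=11.16, D=13.26
Highest average = 13.26 → D.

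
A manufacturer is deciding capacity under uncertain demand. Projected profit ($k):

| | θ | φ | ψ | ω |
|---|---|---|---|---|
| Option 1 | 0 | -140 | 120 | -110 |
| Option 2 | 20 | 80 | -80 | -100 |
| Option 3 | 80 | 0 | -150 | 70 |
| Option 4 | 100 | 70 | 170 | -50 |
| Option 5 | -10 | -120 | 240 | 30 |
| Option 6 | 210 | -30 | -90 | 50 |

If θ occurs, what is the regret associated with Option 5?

220

Best payoff under θ is 210.
Regret = 210 − (-10) = 220.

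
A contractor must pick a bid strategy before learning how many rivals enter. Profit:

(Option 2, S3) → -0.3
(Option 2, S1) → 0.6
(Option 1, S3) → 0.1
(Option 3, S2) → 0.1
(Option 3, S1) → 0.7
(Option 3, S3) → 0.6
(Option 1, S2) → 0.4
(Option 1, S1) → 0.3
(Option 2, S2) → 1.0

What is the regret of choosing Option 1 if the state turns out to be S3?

Best payoff under S3 is 0.6.
Regret = 0.6 − 0.1 = 0.5.

0.5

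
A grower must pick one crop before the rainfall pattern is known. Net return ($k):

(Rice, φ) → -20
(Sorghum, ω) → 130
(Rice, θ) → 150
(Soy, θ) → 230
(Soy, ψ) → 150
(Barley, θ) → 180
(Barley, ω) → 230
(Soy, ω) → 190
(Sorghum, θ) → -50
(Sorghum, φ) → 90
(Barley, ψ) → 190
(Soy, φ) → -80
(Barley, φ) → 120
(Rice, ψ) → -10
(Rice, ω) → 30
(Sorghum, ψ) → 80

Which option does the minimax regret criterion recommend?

Column bests: θ=230, φ=120, ψ=190, ω=230.
Barley regrets: 50, 0, 0, 0 → max 50
Rice regrets: 80, 140, 200, 200 → max 200
Sorghum regrets: 280, 30, 110, 100 → max 280
Soy regrets: 0, 200, 40, 40 → max 200
Smallest max regret = 50 → Barley.

Barley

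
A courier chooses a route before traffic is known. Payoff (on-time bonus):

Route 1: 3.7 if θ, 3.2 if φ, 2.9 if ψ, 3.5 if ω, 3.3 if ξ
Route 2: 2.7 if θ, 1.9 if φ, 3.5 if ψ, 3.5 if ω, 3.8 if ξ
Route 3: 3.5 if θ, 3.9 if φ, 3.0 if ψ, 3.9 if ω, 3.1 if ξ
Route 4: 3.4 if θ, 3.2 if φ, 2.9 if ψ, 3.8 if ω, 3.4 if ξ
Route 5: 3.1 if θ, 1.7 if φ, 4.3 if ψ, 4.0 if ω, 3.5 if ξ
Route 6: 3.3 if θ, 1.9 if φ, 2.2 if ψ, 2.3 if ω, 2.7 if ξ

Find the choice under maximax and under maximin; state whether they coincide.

Row maxima: Route 1=3.7, Route 2=3.8, Route 3=3.9, Route 4=3.8, Route 5=4.3, Route 6=3.3
Best best-case = 4.3 → Route 5.
Row minima: Route 1=2.9, Route 2=1.9, Route 3=3.0, Route 4=2.9, Route 5=1.7, Route 6=1.9
Best worst-case = 3.0 → Route 3.

maximax → Route 5; maximin → Route 3 (disagree)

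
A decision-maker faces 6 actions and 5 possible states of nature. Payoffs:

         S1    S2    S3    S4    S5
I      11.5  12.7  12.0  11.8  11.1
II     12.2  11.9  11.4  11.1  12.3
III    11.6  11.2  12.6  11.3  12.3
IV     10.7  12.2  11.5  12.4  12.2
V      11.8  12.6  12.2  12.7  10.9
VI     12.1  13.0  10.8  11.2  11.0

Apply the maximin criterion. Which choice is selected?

Row minima: I=11.1, II=11.1, III=11.2, IV=10.7, V=10.9, VI=10.8
Best worst-case = 11.2 → III.

III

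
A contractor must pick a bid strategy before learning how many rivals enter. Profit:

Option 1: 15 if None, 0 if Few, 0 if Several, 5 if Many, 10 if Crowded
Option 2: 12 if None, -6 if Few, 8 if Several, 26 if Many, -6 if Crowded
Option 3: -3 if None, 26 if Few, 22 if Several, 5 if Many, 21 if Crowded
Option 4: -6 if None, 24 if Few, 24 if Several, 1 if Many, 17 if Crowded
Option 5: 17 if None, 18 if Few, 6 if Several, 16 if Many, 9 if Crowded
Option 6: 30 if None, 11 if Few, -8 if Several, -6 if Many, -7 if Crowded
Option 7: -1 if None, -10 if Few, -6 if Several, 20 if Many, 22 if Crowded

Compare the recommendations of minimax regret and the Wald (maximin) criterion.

Column bests: None=30, Few=26, Several=24, Many=26, Crowded=22.
Option 1 regrets: 15, 26, 24, 21, 12 → max 26
Option 2 regrets: 18, 32, 16, 0, 28 → max 32
Option 3 regrets: 33, 0, 2, 21, 1 → max 33
Option 4 regrets: 36, 2, 0, 25, 5 → max 36
Option 5 regrets: 13, 8, 18, 10, 13 → max 18
Option 6 regrets: 0, 15, 32, 32, 29 → max 32
Option 7 regrets: 31, 36, 30, 6, 0 → max 36
Smallest max regret = 18 → Option 5.
Row minima: Option 1=0, Option 2=-6, Option 3=-3, Option 4=-6, Option 5=6, Option 6=-8, Option 7=-10
Best worst-case = 6 → Option 5.

minimax regret → Option 5; maximin → Option 5 (agree)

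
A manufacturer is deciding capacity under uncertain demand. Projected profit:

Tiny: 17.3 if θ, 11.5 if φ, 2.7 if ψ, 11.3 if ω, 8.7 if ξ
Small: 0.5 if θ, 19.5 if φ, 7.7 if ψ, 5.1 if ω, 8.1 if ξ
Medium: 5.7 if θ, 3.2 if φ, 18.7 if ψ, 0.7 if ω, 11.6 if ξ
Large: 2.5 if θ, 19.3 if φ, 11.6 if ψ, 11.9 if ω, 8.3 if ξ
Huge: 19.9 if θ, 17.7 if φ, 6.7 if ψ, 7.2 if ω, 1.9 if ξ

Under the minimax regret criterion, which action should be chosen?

Column bests: θ=19.9, φ=19.5, ψ=18.7, ω=11.9, ξ=11.6.
Tiny regrets: 2.6, 8.0, 16.0, 0.6, 2.9 → max 16.0
Small regrets: 19.4, 0.0, 11.0, 6.8, 3.5 → max 19.4
Medium regrets: 14.2, 16.3, 0.0, 11.2, 0.0 → max 16.3
Large regrets: 17.4, 0.2, 7.1, 0.0, 3.3 → max 17.4
Huge regrets: 0.0, 1.8, 12.0, 4.7, 9.7 → max 12.0
Smallest max regret = 12.0 → Huge.

Huge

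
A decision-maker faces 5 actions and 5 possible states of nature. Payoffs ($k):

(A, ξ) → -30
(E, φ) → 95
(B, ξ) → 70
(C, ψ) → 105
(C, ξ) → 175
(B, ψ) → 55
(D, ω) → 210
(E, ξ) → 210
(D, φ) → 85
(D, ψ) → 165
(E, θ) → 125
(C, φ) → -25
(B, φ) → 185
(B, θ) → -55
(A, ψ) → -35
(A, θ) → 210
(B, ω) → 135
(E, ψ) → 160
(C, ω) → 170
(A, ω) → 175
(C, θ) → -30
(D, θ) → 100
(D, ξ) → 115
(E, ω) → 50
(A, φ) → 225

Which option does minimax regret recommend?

D

Column bests: θ=210, φ=225, ψ=165, ω=210, ξ=210.
A regrets: 0, 0, 200, 35, 240 → max 240
B regrets: 265, 40, 110, 75, 140 → max 265
C regrets: 240, 250, 60, 40, 35 → max 250
D regrets: 110, 140, 0, 0, 95 → max 140
E regrets: 85, 130, 5, 160, 0 → max 160
Smallest max regret = 140 → D.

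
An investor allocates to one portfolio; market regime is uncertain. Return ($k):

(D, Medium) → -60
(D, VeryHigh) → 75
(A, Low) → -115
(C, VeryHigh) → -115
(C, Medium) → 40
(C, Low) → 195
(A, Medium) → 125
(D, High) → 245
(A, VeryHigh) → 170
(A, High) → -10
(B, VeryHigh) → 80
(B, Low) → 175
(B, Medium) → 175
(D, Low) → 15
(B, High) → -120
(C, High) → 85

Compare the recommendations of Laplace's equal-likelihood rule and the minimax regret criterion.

Row averages: A=42.5, B=77.5, C=51.25, D=68.75
Highest average = 77.5 → B.
Column bests: Low=195, Medium=175, High=245, VeryHigh=170.
A regrets: 310, 50, 255, 0 → max 310
B regrets: 20, 0, 365, 90 → max 365
C regrets: 0, 135, 160, 285 → max 285
D regrets: 180, 235, 0, 95 → max 235
Smallest max regret = 235 → D.

laplace → B; minimax regret → D (disagree)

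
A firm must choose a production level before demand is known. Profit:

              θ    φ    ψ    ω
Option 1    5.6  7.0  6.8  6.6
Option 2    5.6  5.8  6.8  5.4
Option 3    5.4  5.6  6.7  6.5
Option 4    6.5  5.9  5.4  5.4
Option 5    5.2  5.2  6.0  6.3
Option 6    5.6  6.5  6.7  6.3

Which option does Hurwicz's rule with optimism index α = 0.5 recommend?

Option 1: 0.5·7.0 + 0.5·5.6 = 6.3
Option 2: 0.5·6.8 + 0.5·5.4 = 6.1
Option 3: 0.5·6.7 + 0.5·5.4 = 6.05
Option 4: 0.5·6.5 + 0.5·5.4 = 5.95
Option 5: 0.5·6.3 + 0.5·5.2 = 5.75
Option 6: 0.5·6.7 + 0.5·5.6 = 6.15
Highest Hurwicz score = 6.3 → Option 1.

Option 1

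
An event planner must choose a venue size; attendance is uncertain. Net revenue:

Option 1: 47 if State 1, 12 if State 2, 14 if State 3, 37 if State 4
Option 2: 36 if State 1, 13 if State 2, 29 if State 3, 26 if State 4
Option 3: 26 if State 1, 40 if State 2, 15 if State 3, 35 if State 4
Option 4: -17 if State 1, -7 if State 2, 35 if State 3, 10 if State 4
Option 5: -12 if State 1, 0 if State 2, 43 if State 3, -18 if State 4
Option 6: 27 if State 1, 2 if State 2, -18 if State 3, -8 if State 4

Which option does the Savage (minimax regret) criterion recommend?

Column bests: State 1=47, State 2=40, State 3=43, State 4=37.
Option 1 regrets: 0, 28, 29, 0 → max 29
Option 2 regrets: 11, 27, 14, 11 → max 27
Option 3 regrets: 21, 0, 28, 2 → max 28
Option 4 regrets: 64, 47, 8, 27 → max 64
Option 5 regrets: 59, 40, 0, 55 → max 59
Option 6 regrets: 20, 38, 61, 45 → max 61
Smallest max regret = 27 → Option 2.

Option 2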